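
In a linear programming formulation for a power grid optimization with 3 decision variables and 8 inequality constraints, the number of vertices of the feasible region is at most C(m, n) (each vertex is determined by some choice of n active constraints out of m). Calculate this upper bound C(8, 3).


Each vertex corresponds to some choice of n active constraints out of m, so the number of vertices is at most C(m, n) = m! / (n!(m-n)!).
m = 8, n = 3
Numerator: 8 * 7 * 6
Denominator: 3! = 6
C(8, 3) = 56


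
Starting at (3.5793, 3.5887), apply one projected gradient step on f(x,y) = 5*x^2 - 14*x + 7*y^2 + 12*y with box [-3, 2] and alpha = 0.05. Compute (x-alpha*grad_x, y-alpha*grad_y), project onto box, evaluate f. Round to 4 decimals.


Step 1: Compute gradient at (3.5793, 3.5887).
grad_x = 2*5*3.5793 - 14 = 21.793
grad_y = 2*7*3.5887 + 12 = 62.2418
Step 2: Gradient step.
x_raw = 3.5793 - 0.05*21.793 = 2.4897
y_raw = 3.5887 - 0.05*62.2418 = 0.4766
Step 3: Project onto [-3, 2].
x_proj = clip(2.4897) = 2.0
y_proj = clip(0.4766) = 0.4766
Step 4: Evaluate f.
f(2.0, 0.4766) = -0.6906


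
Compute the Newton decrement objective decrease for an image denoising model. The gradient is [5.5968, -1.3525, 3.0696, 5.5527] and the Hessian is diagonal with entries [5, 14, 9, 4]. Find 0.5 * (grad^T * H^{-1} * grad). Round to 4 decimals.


Step 1: H is diagonal, so H^(-1) * g = [1.1194, -0.0966, 0.3411, 1.3882].
Step 2: g^T H^(-1) g = sum_i g_i^2 / H_ii
  = (5.5968)^2/5 + (-1.3525)^2/14 + (3.0696)^2/9 + (5.5527)^2/4
  = 6.2648 + 0.1307 + 1.0469 + 7.7081 = 15.1506
Step 3: Objective decrease = 0.5 * g^T H^(-1) g = 7.5753


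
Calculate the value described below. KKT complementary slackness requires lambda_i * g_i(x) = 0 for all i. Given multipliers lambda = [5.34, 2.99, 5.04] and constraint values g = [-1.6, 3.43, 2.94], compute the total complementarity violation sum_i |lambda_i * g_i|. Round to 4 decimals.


KKT complementary slackness check:
lambda_1 * g_1 = 5.34 * -1.6 = -8.544
lambda_2 * g_2 = 2.99 * 3.43 = 10.2557
lambda_3 * g_3 = 5.04 * 2.94 = 14.8176
Total violation = 8.544 + 10.2557 + 14.8176 = 33.6173


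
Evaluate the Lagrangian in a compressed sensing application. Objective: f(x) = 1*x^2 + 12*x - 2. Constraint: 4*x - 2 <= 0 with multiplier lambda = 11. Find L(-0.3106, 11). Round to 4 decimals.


Step 1: Evaluate f(x).
f(-0.3106) = 1*(-0.3106)^2 + 12*(-0.3106) - 2 = -5.6307
Step 2: Evaluate g(x).
g(-0.3106) = 4*-0.3106 - 2 = -3.2424
Step 3: Compute Lagrangian.
L = -5.6307 + 11*-3.2424 = -41.2971


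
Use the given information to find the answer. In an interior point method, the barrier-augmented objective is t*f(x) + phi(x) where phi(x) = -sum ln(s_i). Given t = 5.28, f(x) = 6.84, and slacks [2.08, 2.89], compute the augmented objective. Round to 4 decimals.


Step 1: Compute log-barrier.
ln values: [0.7324, 1.0613]
phi = -(0.7324 + 1.0613) = -1.7936
Step 2: Compute augmented objective.
t*f(x) = 5.28*6.84 = 36.1152
Total = 36.1152 - 1.7936 = 34.3216


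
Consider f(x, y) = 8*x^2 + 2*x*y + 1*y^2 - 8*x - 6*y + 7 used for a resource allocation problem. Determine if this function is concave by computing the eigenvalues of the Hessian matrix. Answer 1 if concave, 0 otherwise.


The Hessian of f(x,y) = 8*x^2 + 2*x*y + 1*y^2 - 8*x - 6*y + 7 is:
H = [[16, 2], [2, 2]]
Trace = 16 + 2 = 18
Determinant = 16*2 - (2)^2 = 28
Discriminant = (18)^2 - 4*28 = 212.0
Eigenvalues: lambda_1 = 1.7199, lambda_2 = 16.2801
The function is not concave.

0


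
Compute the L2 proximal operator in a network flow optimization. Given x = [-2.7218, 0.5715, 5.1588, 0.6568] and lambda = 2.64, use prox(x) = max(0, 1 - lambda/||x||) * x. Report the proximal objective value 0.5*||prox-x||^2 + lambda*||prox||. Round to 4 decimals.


Step 1: Compute ||x||.
||x|| = 5.8974
Step 2: Compute scaling factor.
scale = max(0, 1 - 2.64/5.8974) = 0.5523
Step 3: prox(x) = [-1.5034, 0.3157, 2.8494, 0.3628]
||prox(x)|| = 3.2574
Step 4: Proximal objective.
0.5*||prox-x||^2 = 3.4848
lambda*||prox|| = 8.5995
Total = 12.0844


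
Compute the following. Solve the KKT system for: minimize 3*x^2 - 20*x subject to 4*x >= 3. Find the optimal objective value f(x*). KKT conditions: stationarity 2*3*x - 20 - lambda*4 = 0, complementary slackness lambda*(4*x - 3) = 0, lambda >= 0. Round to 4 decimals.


Step 1: Try lambda = 0 (constraint inactive).
Stationarity: 2*3*x - 20 = 0
x* = 20/(2*3) = 10/3 = 3.3333 (rounded; the exact value 10/3 is used below)
Check constraint: 4*3.3333 = 13.3332 >= 3 -- satisfied.
Step 2: Compute optimal value.
f(x*) = 3*(10/3)^2 - 20*(10/3) = -33.3333


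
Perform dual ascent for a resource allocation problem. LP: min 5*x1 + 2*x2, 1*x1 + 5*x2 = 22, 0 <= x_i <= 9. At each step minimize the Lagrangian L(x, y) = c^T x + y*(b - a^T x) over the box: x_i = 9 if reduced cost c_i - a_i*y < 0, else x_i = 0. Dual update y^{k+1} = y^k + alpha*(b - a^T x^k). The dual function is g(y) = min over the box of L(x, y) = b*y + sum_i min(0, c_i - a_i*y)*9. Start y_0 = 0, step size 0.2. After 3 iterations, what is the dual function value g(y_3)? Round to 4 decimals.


Dual ascent for LP: min 5*x1 + 2*x2, 1*x1 + 5*x2 = 22, 0 <= x_i <= 9
Step 1: y^k = 0.0, reduced costs: (5.0, 2.0)
  x^k = (0.0, 0.0), subgradient = b - a^T x = 22.0
  y^{k+1} = 0.0 + 0.2*22.0 = 4.4
Step 2: y^k = 4.4, reduced costs: (0.6, -20.0)
  x^k = (0.0, 9.0), subgradient = b - a^T x = -23.0
  y^{k+1} = 4.4 + 0.2*-23.0 = -0.2
Step 3: y^k = -0.2, reduced costs: (5.2, 3.0)
  x^k = (0.0, 0.0), subgradient = b - a^T x = 22.0
  y^{k+1} = -0.2 + 0.2*22.0 = 4.2
Dual objective at y_3 = 4.2: reduced costs (0.8, -19.0), box minimizer x = (0.0, 9.0)
g(y_3) = b*y + (c1 - a1*y)*x1 + (c2 - a2*y)*x2 = 22*4.2 + 0.8*0.0 + (-19.0)*9.0 = 92.4 + 0.0 - 171.0 = -78.6


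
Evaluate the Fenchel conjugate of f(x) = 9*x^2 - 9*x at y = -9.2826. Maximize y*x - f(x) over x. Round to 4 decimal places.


f*(y) = sup_x {y*x - a*x^2 - b*x} = sup_x {(y-b)*x - a*x^2}
FOC: (y - b) - 2a*x = 0 => x* = (y - b)/(2a)
x* = (-9.2826 + 9)/(2*9) = -0.0157
f*(-9.2826) = (y-b)^2/(4a) = (-9.2826 + 9)^2/(4*9)
= 0.0799/36 = 0.0022


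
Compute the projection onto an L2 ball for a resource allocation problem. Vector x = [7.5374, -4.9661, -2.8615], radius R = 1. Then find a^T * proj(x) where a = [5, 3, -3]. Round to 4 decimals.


Step 1: Compute ||x|| (intermediates to 6 decimals).
||x|| = sqrt(7.5374^2 + (-4.9661)^2 + (-2.8615)^2) = 9.469041
Step 2: Project.
Since ||x|| > R, scale = R/||x|| = 1/9.469041 = 0.105607, proj(x) = scale * x
proj(x) = [0.796002, -0.524455, -0.302194]
Step 3: Dot product.
a^T * proj(x) = 5*0.796002 + 3*(-0.524455) - 3*(-0.302194) = 3.3132


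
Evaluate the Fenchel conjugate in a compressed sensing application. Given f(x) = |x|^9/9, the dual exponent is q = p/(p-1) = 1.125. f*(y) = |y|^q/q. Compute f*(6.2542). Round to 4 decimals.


The conjugate exponent q satisfies 1/p + 1/q = 1.
p = 9, so q = 9/(9 - 1) = 1.125
|y|^q = 6.2542^1.125 = 7.8649
f*(6.2542) = 7.8649 / 1.125 = 6.991


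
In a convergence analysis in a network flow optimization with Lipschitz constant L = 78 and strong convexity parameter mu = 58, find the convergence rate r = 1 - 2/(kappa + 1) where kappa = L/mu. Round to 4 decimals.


Step 1: Compute the condition number.
kappa = L/mu = 78/58 = 1.3448
Step 2: Compute the convergence rate.
r = 1 - 2/(kappa + 1) = 1 - 2*mu/(L + mu) = (L - mu)/(L + mu) = 20/136 = 0.1471


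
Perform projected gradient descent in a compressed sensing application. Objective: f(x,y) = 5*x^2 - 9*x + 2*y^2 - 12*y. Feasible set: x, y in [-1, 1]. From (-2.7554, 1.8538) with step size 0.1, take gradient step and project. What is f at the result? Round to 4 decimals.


Step 1: Compute gradient at (-2.7554, 1.8538).
grad_x = 2*5*-2.7554 - 9 = -36.554
grad_y = 2*2*1.8538 - 12 = -4.5848
Step 2: Gradient step.
x_raw = -2.7554 - 0.1*-36.554 = 0.9
y_raw = 1.8538 - 0.1*-4.5848 = 2.3123
Step 3: Project onto [-1, 1].
x_proj = clip(0.9) = 0.9
y_proj = clip(2.3123) = 1.0
Step 4: Evaluate f.
f(0.9, 1.0) = -14.05


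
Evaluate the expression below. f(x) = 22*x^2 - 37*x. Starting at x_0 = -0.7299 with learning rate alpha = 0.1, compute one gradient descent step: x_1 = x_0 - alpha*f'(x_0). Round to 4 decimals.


We compute the gradient at x_0 and apply the update.
f'(x) = 44*x - 37
f'(-0.7299) = 44*-0.7299 - 37 = -69.1156
x_1 = -0.7299 - 0.1*-69.1156 = 6.1817


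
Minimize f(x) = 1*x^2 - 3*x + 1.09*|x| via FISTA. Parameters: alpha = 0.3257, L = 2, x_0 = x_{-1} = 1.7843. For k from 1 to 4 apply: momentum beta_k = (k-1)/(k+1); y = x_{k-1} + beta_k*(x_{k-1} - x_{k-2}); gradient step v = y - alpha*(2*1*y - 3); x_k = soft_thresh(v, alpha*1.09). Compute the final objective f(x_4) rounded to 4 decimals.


FISTA on f(x) = 1*x^2 - 3*x + 1.09*|x|
L = 2, alpha = 0.3257
Iteration 1: beta = 0.0, y = 1.7843 + 0.0*(1.7843 - 1.7843) = 1.7843
  grad(y) = 0.5686, v = y - alpha*grad = 1.5991
  prox(v) = soft_thresh(1.5991, 0.355) = 1.2441
Iteration 2: beta = 0.3333, y = 1.2441 + 0.3333*(1.2441 - 1.7843) = 1.064
  grad(y) = -0.8719, v = y - alpha*grad = 1.348
  prox(v) = soft_thresh(1.348, 0.355) = 0.993
Iteration 3: beta = 0.5, y = 0.993 + 0.5*(0.993 - 1.2441) = 0.8675
  grad(y) = -1.2651, v = y - alpha*grad = 1.2795
  prox(v) = soft_thresh(1.2795, 0.355) = 0.9245
Iteration 4: beta = 0.6, y = 0.9245 + 0.6*(0.9245 - 0.993) = 0.8834
  grad(y) = -1.2333, v = y - alpha*grad = 1.285
  prox(v) = soft_thresh(1.285, 0.355) = 0.93
f(x_4) = 1*0.93^2 - 3*0.93 + 1.09*|0.93| = -0.9114


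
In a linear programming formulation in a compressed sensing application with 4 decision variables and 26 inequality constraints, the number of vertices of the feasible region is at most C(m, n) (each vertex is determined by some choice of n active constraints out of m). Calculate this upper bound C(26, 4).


Each vertex corresponds to some choice of n active constraints out of m, so the number of vertices is at most C(m, n) = m! / (n!(m-n)!).
m = 26, n = 4
Numerator: 26 * 25 * 24 * 23
Denominator: 4! = 24
C(26, 4) = 14950


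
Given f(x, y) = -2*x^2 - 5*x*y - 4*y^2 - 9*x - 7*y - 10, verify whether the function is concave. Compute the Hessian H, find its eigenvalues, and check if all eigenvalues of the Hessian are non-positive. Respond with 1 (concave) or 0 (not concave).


The Hessian of f(x,y) = -2*x^2 - 5*x*y - 4*y^2 - 9*x - 7*y - 10 is:
H = [[-4, -5], [-5, -8]]
Trace = -4 - 8 = -12
Determinant = -4*-8 - (-5)^2 = 7
Discriminant = (-12)^2 - 4*7 = 116.0
Eigenvalues: lambda_1 = -11.3852, lambda_2 = -0.6148
The function is concave.

1


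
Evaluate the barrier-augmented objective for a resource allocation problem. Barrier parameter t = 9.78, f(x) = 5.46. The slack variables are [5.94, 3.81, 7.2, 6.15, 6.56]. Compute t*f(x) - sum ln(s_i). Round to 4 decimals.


Step 1: Compute log-barrier.
ln values: [1.7817, 1.3376, 1.9741, 1.8165, 1.881]
phi = -(1.7817 + 1.3376 + 1.9741 + 1.8165 + 1.881) = -8.7909
Step 2: Compute augmented objective.
t*f(x) = 9.78*5.46 = 53.3988
Total = 53.3988 - 8.7909 = 44.6079


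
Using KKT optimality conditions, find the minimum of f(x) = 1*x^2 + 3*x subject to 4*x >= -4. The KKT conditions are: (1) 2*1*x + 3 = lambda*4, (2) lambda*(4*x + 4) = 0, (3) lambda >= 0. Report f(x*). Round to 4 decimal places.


Step 1: Try lambda = 0 (constraint inactive).
x_unc = -3/(2*1) = -1.5
Check: 4*-1.5 = -6.0 < -4 -- violated!
Step 2: Constraint must be active: 4*x = -4
x* = -4/4 = -1.0
lambda = (2*1*(-1.0) + 3)/4 = 0.25
Step 3: Compute optimal value.
f(x*) = 1*(-1.0)^2 + 3*(-1.0) = -2.0


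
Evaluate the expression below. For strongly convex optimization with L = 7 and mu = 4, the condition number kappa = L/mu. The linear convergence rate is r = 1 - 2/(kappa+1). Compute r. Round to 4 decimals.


Step 1: Compute the condition number.
kappa = L/mu = 7/4 = 1.75
Step 2: Compute the convergence rate.
r = 1 - 2/(kappa + 1) = 1 - 2*mu/(L + mu) = (L - mu)/(L + mu) = 3/11 = 0.2727


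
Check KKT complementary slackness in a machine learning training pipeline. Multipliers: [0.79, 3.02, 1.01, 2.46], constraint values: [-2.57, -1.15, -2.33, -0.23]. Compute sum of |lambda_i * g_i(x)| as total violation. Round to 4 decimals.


KKT complementary slackness check:
lambda_1 * g_1 = 0.79 * -2.57 = -2.0303
lambda_2 * g_2 = 3.02 * -1.15 = -3.473
lambda_3 * g_3 = 1.01 * -2.33 = -2.3533
lambda_4 * g_4 = 2.46 * -0.23 = -0.5658
Total violation = 2.0303 + 3.473 + 2.3533 + 0.5658 = 8.4224


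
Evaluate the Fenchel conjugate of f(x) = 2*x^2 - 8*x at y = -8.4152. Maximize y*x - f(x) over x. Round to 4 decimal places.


f*(y) = sup_x {y*x - a*x^2 - b*x} = sup_x {(y-b)*x - a*x^2}
FOC: (y - b) - 2a*x = 0 => x* = (y - b)/(2a)
x* = (-8.4152 + 8)/(2*2) = -0.1038
f*(-8.4152) = (y-b)^2/(4a) = (-8.4152 + 8)^2/(4*2)
= 0.1724/8 = 0.0215


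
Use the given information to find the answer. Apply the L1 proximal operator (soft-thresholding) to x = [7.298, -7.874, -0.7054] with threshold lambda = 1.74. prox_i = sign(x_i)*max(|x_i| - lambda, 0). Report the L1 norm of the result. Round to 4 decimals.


Soft-thresholding with lambda = 1.74:
prox(7.298) = sign(7.298)*max(|7.298| - 1.74, 0) = 5.558
prox(-7.874) = sign(-7.874)*max(|-7.874| - 1.74, 0) = -6.134
prox(-0.7054) = sign(-0.7054)*max(|-0.7054| - 1.74, 0) = 0.0
prox(x) = [5.558, -6.134, 0.0]
||prox(x)||_1 = 5.558 + 6.134 + 0.0 = 11.692


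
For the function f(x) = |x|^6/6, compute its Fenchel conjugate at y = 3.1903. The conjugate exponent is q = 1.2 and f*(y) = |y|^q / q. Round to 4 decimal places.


The conjugate exponent q satisfies 1/p + 1/q = 1.
p = 6, so q = 6/(6 - 1) = 1.2
|y|^q = 3.1903^1.2 = 4.0234
f*(3.1903) = 4.0234 / 1.2 = 3.3529


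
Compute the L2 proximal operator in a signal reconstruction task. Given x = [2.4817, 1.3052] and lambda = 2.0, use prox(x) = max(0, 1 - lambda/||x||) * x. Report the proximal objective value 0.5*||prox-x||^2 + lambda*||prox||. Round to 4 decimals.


Step 1: Compute ||x||.
||x|| = 2.804
Step 2: Compute scaling factor.
scale = max(0, 1 - 2.0/2.804) = 0.2867
Step 3: prox(x) = [0.7116, 0.3742]
||prox(x)|| = 0.804
Step 4: Proximal objective.
0.5*||prox-x||^2 = 2.0
lambda*||prox|| = 1.608
Total = 3.608


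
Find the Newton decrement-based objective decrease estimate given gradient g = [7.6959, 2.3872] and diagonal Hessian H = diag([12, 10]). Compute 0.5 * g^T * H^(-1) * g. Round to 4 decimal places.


Step 1: H is diagonal, so H^(-1) * g = [0.6413, 0.2387].
Step 2: g^T H^(-1) g = sum_i g_i^2 / H_ii
  = (7.6959)^2/12 + (2.3872)^2/10
  = 4.9356 + 0.5699 = 5.5054
Step 3: Objective decrease = 0.5 * g^T H^(-1) g = 2.7527


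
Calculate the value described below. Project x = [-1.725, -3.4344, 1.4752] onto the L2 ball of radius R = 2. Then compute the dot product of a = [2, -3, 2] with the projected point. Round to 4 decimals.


Step 1: Compute ||x|| (intermediates to 6 decimals).
||x|| = sqrt((-1.725)^2 + (-3.4344)^2 + 1.4752^2) = 4.116667
Step 2: Project.
Since ||x|| > R, scale = R/||x|| = 2/4.116667 = 0.48583, proj(x) = scale * x
proj(x) = [-0.838057, -1.668535, 0.716696]
Step 3: Dot product.
a^T * proj(x) = 2*(-0.838057) - 3*(-1.668535) + 2*0.716696 = 4.7629


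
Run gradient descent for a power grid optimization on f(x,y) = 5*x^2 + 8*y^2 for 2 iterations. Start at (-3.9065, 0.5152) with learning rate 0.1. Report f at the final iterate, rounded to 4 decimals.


Gradient descent on f(x,y) = 5*x^2 + 8*y^2.
Starting point: (-3.9065, 0.5152), alpha = 0.1
Step 1: grad_x = 2*5*-3.9065 = -39.065, grad_y = 2*8*0.5152 = 8.2432
  x_1 = -3.9065 - 0.1*-39.065 = 0.0
  y_1 = 0.5152 - 0.1*8.2432 = -0.3091
Step 2: grad_x = 2*5*0.0 = 0.0, grad_y = 2*8*-0.3091 = -4.9459
  x_2 = 0.0 - 0.1*0.0 = 0.0
  y_2 = -0.3091 - 0.1*-4.9459 = 0.1855
f(0.0, 0.1855) = 5*0.0^2 + 8*0.1855^2 = 0.2752


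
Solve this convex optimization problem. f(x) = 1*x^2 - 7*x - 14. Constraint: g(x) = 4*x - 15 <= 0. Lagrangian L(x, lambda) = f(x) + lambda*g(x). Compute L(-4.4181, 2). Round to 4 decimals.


Step 1: Evaluate f(x).
f(-4.4181) = 1*(-4.4181)^2 - 7*(-4.4181) - 14 = 36.4463
Step 2: Evaluate g(x).
g(-4.4181) = 4*-4.4181 - 15 = -32.6724
Step 3: Compute Lagrangian.
L = 36.4463 + 2*-32.6724 = -28.8985


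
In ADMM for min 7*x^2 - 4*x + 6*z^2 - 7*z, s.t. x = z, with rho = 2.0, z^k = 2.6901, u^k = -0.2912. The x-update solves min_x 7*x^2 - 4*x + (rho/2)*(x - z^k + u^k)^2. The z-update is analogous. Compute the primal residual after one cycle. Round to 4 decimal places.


ADMM iteration with rho = 2.0, z^k = 2.6901, u^k = -0.2912
Step 1: x-update.
Minimize 7*x^2 - 4*x + (2.0/2)*(x - 2.6901 - 0.2912)^2
FOC: (2*7 + 2.0)*x = 4 + 2.0*(2.6901 + 0.2912)
x^{k+1} = 0.6227
Step 2: z-update.
Minimize 6*z^2 - 7*z + (2.0/2)*(0.6227 - z - 0.2912)^2
FOC: (2*6 + 2.0)*z = 7 + 2.0*(0.6227 - 0.2912)
z^{k+1} = 0.5474
Step 3: u-update.
u^{k+1} = -0.2912 + 0.6227 - 0.5474 = -0.2159
Step 4: Primal residual = |0.6227 - 0.5474| = 0.0753


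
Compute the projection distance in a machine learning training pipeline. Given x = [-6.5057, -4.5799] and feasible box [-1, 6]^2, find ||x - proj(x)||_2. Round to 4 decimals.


Project each component onto [-1, 6].
clip(-6.5057) = -1.0, clip(-4.5799) = -1.0
Projection = [-1.0, -1.0]
Squared diffs: [30.3127, 12.8157]
Distance = sqrt(43.1284) = 6.5672


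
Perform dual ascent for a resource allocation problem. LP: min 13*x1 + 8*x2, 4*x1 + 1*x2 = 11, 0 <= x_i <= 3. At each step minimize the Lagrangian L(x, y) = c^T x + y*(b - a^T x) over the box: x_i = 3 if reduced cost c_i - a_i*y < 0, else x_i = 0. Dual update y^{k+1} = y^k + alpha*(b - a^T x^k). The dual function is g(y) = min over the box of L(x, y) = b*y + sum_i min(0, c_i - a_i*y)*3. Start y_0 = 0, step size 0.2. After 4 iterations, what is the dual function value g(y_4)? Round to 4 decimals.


Dual ascent for LP: min 13*x1 + 8*x2, 4*x1 + 1*x2 = 11, 0 <= x_i <= 3
Step 1: y^k = 0.0, reduced costs: (13.0, 8.0)
  x^k = (0.0, 0.0), subgradient = b - a^T x = 11.0
  y^{k+1} = 0.0 + 0.2*11.0 = 2.2
Step 2: y^k = 2.2, reduced costs: (4.2, 5.8)
  x^k = (0.0, 0.0), subgradient = b - a^T x = 11.0
  y^{k+1} = 2.2 + 0.2*11.0 = 4.4
Step 3: y^k = 4.4, reduced costs: (-4.6, 3.6)
  x^k = (3.0, 0.0), subgradient = b - a^T x = -1.0
  y^{k+1} = 4.4 + 0.2*-1.0 = 4.2
Step 4: y^k = 4.2, reduced costs: (-3.8, 3.8)
  x^k = (3.0, 0.0), subgradient = b - a^T x = -1.0
  y^{k+1} = 4.2 + 0.2*-1.0 = 4.0
Dual objective at y_4 = 4.0: reduced costs (-3.0, 4.0), box minimizer x = (3.0, 0.0)
g(y_4) = b*y + (c1 - a1*y)*x1 + (c2 - a2*y)*x2 = 11*4.0 + (-3.0)*3.0 + 4.0*0.0 = 44.0 - 9.0 + 0.0 = 35.0


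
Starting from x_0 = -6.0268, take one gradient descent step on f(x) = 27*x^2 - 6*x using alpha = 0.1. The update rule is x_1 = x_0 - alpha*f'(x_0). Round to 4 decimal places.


We compute the gradient at x_0 and apply the update.
f'(x) = 54*x - 6
f'(-6.0268) = 54*-6.0268 - 6 = -331.4472
x_1 = -6.0268 - 0.1*-331.4472 = 27.1179


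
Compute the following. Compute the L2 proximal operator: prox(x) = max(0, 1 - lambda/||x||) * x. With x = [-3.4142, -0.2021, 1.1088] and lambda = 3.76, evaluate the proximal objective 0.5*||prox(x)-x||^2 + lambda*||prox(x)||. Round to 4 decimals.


Step 1: Compute ||x||.
||x|| = 3.5954
Step 2: Compute scaling factor.
scale = max(0, 1 - 3.76/3.5954) = 0.0
Step 3: prox(x) = [-0.0, -0.0, 0.0]
||prox(x)|| = 0.0
Step 4: Proximal objective.
0.5*||prox-x||^2 = 6.4635
lambda*||prox|| = 0.0
Total = 6.4635


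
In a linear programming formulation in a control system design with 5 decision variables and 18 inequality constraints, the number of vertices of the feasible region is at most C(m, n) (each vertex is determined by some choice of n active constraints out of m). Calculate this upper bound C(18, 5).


Each vertex corresponds to some choice of n active constraints out of m, so the number of vertices is at most C(m, n) = m! / (n!(m-n)!).
m = 18, n = 5
Numerator: 18 * 17 * 16 * 15 * 14
Denominator: 5! = 120
C(18, 5) = 8568


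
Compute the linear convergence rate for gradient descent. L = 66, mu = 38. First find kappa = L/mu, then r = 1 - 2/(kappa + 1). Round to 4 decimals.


Step 1: Compute the condition number.
kappa = L/mu = 66/38 = 1.7368
Step 2: Compute the convergence rate.
r = 1 - 2/(kappa + 1) = 1 - 2*mu/(L + mu) = (L - mu)/(L + mu) = 28/104 = 0.2692


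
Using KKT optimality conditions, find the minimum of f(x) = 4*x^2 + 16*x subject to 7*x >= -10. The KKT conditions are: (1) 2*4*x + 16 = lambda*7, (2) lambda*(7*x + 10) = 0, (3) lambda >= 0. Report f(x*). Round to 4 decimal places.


Step 1: Try lambda = 0 (constraint inactive).
x_unc = -16/(2*4) = -2.0
Check: 7*-2.0 = -14.0 < -10 -- violated!
Step 2: Constraint must be active: 7*x = -10
x* = -10/7 = -1.4286 (rounded; the exact value -10/7 is used below)
lambda = (2*4*(-10/7) + 16)/7 = 0.6531
Step 3: Compute optimal value.
f(x*) = 4*(-10/7)^2 + 16*(-10/7) = -14.6939


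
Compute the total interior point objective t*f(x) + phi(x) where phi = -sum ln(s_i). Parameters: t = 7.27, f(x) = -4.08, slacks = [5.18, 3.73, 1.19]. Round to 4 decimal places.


Step 1: Compute log-barrier.
ln values: [1.6448, 1.3164, 0.174]
phi = -(1.6448 + 1.3164 + 0.174) = -3.1352
Step 2: Compute augmented objective.
t*f(x) = 7.27*-4.08 = -29.6616
Total = -29.6616 - 3.1352 = -32.7968


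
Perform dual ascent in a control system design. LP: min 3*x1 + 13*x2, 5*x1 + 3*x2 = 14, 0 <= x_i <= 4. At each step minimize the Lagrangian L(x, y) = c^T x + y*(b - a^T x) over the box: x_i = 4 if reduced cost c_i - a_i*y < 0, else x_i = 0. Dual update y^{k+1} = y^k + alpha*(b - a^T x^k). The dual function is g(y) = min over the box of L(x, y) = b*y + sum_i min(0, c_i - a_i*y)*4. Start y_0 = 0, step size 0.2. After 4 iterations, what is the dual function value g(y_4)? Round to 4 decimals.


Dual ascent for LP: min 3*x1 + 13*x2, 5*x1 + 3*x2 = 14, 0 <= x_i <= 4
Step 1: y^k = 0.0, reduced costs: (3.0, 13.0)
  x^k = (0.0, 0.0), subgradient = b - a^T x = 14.0
  y^{k+1} = 0.0 + 0.2*14.0 = 2.8
Step 2: y^k = 2.8, reduced costs: (-11.0, 4.6)
  x^k = (4.0, 0.0), subgradient = b - a^T x = -6.0
  y^{k+1} = 2.8 + 0.2*-6.0 = 1.6
Step 3: y^k = 1.6, reduced costs: (-5.0, 8.2)
  x^k = (4.0, 0.0), subgradient = b - a^T x = -6.0
  y^{k+1} = 1.6 + 0.2*-6.0 = 0.4
Step 4: y^k = 0.4, reduced costs: (1.0, 11.8)
  x^k = (0.0, 0.0), subgradient = b - a^T x = 14.0
  y^{k+1} = 0.4 + 0.2*14.0 = 3.2
Dual objective at y_4 = 3.2: reduced costs (-13.0, 3.4), box minimizer x = (4.0, 0.0)
g(y_4) = b*y + (c1 - a1*y)*x1 + (c2 - a2*y)*x2 = 14*3.2 + (-13.0)*4.0 + 3.4*0.0 = 44.8 - 52.0 + 0.0 = -7.2


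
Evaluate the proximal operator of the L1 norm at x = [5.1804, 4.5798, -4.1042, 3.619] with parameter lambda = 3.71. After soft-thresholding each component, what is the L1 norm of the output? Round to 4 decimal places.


Soft-thresholding with lambda = 3.71:
prox(5.1804) = sign(5.1804)*max(|5.1804| - 3.71, 0) = 1.4704
prox(4.5798) = sign(4.5798)*max(|4.5798| - 3.71, 0) = 0.8698
prox(-4.1042) = sign(-4.1042)*max(|-4.1042| - 3.71, 0) = -0.3942
prox(3.619) = sign(3.619)*max(|3.619| - 3.71, 0) = 0.0
prox(x) = [1.4704, 0.8698, -0.3942, 0.0]
||prox(x)||_1 = 1.4704 + 0.8698 + 0.3942 + 0.0 = 2.7344


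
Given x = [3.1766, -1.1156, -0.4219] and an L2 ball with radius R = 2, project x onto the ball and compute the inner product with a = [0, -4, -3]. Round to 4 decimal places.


Step 1: Compute ||x|| (intermediates to 6 decimals).
||x|| = sqrt(3.1766^2 + (-1.1156)^2 + (-0.4219)^2) = 3.393133
Step 2: Project.
Since ||x|| > R, scale = R/||x|| = 2/3.393133 = 0.589426, proj(x) = scale * x
proj(x) = [1.872371, -0.657564, -0.248679]
Step 3: Dot product.
a^T * proj(x) = 0*1.872371 - 4*(-0.657564) - 3*(-0.248679) = 3.3763


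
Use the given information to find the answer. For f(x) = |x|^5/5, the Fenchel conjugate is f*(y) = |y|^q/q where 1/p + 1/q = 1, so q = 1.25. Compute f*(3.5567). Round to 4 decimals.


The conjugate exponent q satisfies 1/p + 1/q = 1.
p = 5, so q = 5/(5 - 1) = 1.25
|y|^q = 3.5567^1.25 = 4.8844
f*(3.5567) = 4.8844 / 1.25 = 3.9075


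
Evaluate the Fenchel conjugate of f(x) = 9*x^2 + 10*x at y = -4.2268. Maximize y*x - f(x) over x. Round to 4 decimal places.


f*(y) = sup_x {y*x - a*x^2 - b*x} = sup_x {(y-b)*x - a*x^2}
FOC: (y - b) - 2a*x = 0 => x* = (y - b)/(2a)
x* = (-4.2268 - 10)/(2*9) = -0.7904
f*(-4.2268) = (y-b)^2/(4a) = (-4.2268 - 10)^2/(4*9)
= 202.4018/36 = 5.6223


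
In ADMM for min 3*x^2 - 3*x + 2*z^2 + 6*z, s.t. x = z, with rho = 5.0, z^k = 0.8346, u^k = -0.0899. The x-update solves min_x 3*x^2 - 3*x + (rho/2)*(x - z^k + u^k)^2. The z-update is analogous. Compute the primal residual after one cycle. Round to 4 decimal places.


ADMM iteration with rho = 5.0, z^k = 0.8346, u^k = -0.0899
Step 1: x-update.
Minimize 3*x^2 - 3*x + (5.0/2)*(x - 0.8346 - 0.0899)^2
FOC: (2*3 + 5.0)*x = 3 + 5.0*(0.8346 + 0.0899)
x^{k+1} = 0.693
Step 2: z-update.
Minimize 2*z^2 + 6*z + (5.0/2)*(0.693 - z - 0.0899)^2
FOC: (2*2 + 5.0)*z = -6 + 5.0*(0.693 - 0.0899)
z^{k+1} = -0.3316
Step 3: u-update.
u^{k+1} = -0.0899 + 0.693 + 0.3316 = 0.9347
Step 4: Primal residual = |0.693 + 0.3316| = 1.0246


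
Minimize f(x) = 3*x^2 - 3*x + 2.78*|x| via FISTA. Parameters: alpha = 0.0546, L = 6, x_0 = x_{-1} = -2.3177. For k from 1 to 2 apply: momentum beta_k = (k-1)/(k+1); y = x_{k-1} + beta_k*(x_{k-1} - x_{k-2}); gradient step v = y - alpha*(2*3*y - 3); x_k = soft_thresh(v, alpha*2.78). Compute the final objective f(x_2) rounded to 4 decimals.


FISTA on f(x) = 3*x^2 - 3*x + 2.78*|x|
L = 6, alpha = 0.0546
Iteration 1: beta = 0.0, y = -2.3177 + 0.0*(-2.3177 + 2.3177) = -2.3177
  grad(y) = -16.9062, v = y - alpha*grad = -1.3946
  prox(v) = soft_thresh(-1.3946, 0.1518) = -1.2428
Iteration 2: beta = 0.3333, y = -1.2428 + 0.3333*(-1.2428 + 2.3177) = -0.8845
  grad(y) = -8.3073, v = y - alpha*grad = -0.431
  prox(v) = soft_thresh(-0.431, 0.1518) = -0.2792
f(x_2) = 3*(-0.2792)^2 - 3*(-0.2792) + 2.78*|-0.2792| = 1.8475


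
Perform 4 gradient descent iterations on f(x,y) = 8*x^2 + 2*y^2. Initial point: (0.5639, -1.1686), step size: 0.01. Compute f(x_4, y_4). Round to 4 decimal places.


Gradient descent on f(x,y) = 8*x^2 + 2*y^2.
Starting point: (0.5639, -1.1686), alpha = 0.01
Step 1: grad_x = 2*8*0.5639 = 9.0224, grad_y = 2*2*-1.1686 = -4.6744
  x_1 = 0.5639 - 0.01*9.0224 = 0.4737
  y_1 = -1.1686 - 0.01*-4.6744 = -1.1219
Step 2: grad_x = 2*8*0.4737 = 7.5788, grad_y = 2*2*-1.1219 = -4.4874
  x_2 = 0.4737 - 0.01*7.5788 = 0.3979
  y_2 = -1.1219 - 0.01*-4.4874 = -1.077
Step 3: grad_x = 2*8*0.3979 = 6.3662, grad_y = 2*2*-1.077 = -4.3079
  x_3 = 0.3979 - 0.01*6.3662 = 0.3342
  y_3 = -1.077 - 0.01*-4.3079 = -1.0339
Step 4: grad_x = 2*8*0.3342 = 5.3476, grad_y = 2*2*-1.0339 = -4.1356
  x_4 = 0.3342 - 0.01*5.3476 = 0.2807
  y_4 = -1.0339 - 0.01*-4.1356 = -0.9925
f(0.2807, -0.9925) = 8*0.2807^2 + 2*(-0.9925)^2 = 2.6009


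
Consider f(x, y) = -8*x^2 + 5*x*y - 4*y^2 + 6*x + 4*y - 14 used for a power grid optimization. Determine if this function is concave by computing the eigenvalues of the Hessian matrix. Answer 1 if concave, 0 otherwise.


The Hessian of f(x,y) = -8*x^2 + 5*x*y - 4*y^2 + 6*x + 4*y - 14 is:
H = [[-16, 5], [5, -8]]
Trace = -16 - 8 = -24
Determinant = -16*-8 - (5)^2 = 103
Discriminant = (-24)^2 - 4*103 = 164.0
Eigenvalues: lambda_1 = -18.4031, lambda_2 = -5.5969
The function is concave.

1


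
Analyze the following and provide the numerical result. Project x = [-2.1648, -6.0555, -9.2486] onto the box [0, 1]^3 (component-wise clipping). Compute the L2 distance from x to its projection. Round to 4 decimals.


Project each component onto [0, 1].
clip(-2.1648) = 0.0, clip(-6.0555) = 0.0, clip(-9.2486) = 0.0
Projection = [0.0, 0.0, 0.0]
Squared diffs: [4.6864, 36.6691, 85.5366]
Distance = sqrt(126.8921) = 11.2646


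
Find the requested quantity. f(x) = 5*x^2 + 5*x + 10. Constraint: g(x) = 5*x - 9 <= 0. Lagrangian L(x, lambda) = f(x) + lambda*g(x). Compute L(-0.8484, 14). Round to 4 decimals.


Step 1: Evaluate f(x).
f(-0.8484) = 5*(-0.8484)^2 + 5*(-0.8484) + 10 = 9.3569
Step 2: Evaluate g(x).
g(-0.8484) = 5*-0.8484 - 9 = -13.242
Step 3: Compute Lagrangian.
L = 9.3569 + 14*-13.242 = -176.0311


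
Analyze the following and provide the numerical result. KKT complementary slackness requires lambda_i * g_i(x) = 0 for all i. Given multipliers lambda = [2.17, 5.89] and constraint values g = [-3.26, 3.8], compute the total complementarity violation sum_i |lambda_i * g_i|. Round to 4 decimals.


KKT complementary slackness check:
lambda_1 * g_1 = 2.17 * -3.26 = -7.0742
lambda_2 * g_2 = 5.89 * 3.8 = 22.382
Total violation = 7.0742 + 22.382 = 29.4562


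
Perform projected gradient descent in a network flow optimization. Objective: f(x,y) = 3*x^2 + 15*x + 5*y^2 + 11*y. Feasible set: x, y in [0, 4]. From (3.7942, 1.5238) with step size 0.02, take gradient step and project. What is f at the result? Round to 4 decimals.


Step 1: Compute gradient at (3.7942, 1.5238).
grad_x = 2*3*3.7942 + 15 = 37.7652
grad_y = 2*5*1.5238 + 11 = 26.238
Step 2: Gradient step.
x_raw = 3.7942 - 0.02*37.7652 = 3.0389
y_raw = 1.5238 - 0.02*26.238 = 0.999
Step 3: Project onto [0, 4].
x_proj = clip(3.0389) = 3.0389
y_proj = clip(0.999) = 0.999
Step 4: Evaluate f.
f(3.0389, 0.999) = 89.268


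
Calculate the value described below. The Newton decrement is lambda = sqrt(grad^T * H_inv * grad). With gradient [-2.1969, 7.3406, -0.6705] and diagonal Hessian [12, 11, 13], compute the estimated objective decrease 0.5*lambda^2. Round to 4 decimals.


Step 1: H is diagonal, so H^(-1) * g = [-0.1831, 0.6673, -0.0516].
Step 2: g^T H^(-1) g = sum_i g_i^2 / H_ii
  = (-2.1969)^2/12 + (7.3406)^2/11 + (-0.6705)^2/13
  = 0.4022 + 4.8986 + 0.0346 = 5.3354
Step 3: Objective decrease = 0.5 * g^T H^(-1) g = 2.6677


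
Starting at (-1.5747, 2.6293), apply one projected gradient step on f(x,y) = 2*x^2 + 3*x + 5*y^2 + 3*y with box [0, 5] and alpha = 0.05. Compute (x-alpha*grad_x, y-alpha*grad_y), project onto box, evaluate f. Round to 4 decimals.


Step 1: Compute gradient at (-1.5747, 2.6293).
grad_x = 2*2*-1.5747 + 3 = -3.2988
grad_y = 2*5*2.6293 + 3 = 29.293
Step 2: Gradient step.
x_raw = -1.5747 - 0.05*-3.2988 = -1.4098
y_raw = 2.6293 - 0.05*29.293 = 1.1647
Step 3: Project onto [0, 5].
x_proj = clip(-1.4098) = 0.0
y_proj = clip(1.1647) = 1.1647
Step 4: Evaluate f.
f(0.0, 1.1647) = 10.276


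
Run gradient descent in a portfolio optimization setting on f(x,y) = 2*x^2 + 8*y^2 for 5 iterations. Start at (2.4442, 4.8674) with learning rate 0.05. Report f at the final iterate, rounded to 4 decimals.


Gradient descent on f(x,y) = 2*x^2 + 8*y^2.
Starting point: (2.4442, 4.8674), alpha = 0.05
Step 1: grad_x = 2*2*2.4442 = 9.7768, grad_y = 2*8*4.8674 = 77.8784
  x_1 = 2.4442 - 0.05*9.7768 = 1.9554
  y_1 = 4.8674 - 0.05*77.8784 = 0.9735
Step 2: grad_x = 2*2*1.9554 = 7.8214, grad_y = 2*8*0.9735 = 15.5757
  x_2 = 1.9554 - 0.05*7.8214 = 1.5643
  y_2 = 0.9735 - 0.05*15.5757 = 0.1947
Step 3: grad_x = 2*2*1.5643 = 6.2572, grad_y = 2*8*0.1947 = 3.1151
  x_3 = 1.5643 - 0.05*6.2572 = 1.2514
  y_3 = 0.1947 - 0.05*3.1151 = 0.0389
Step 4: grad_x = 2*2*1.2514 = 5.0057, grad_y = 2*8*0.0389 = 0.623
  x_4 = 1.2514 - 0.05*5.0057 = 1.0011
  y_4 = 0.0389 - 0.05*0.623 = 0.0078
Step 5: grad_x = 2*2*1.0011 = 4.0046, grad_y = 2*8*0.0078 = 0.1246
  x_5 = 1.0011 - 0.05*4.0046 = 0.8009
  y_5 = 0.0078 - 0.05*0.1246 = 0.0016
f(0.8009, 0.0016) = 2*0.8009^2 + 8*0.0016^2 = 1.283


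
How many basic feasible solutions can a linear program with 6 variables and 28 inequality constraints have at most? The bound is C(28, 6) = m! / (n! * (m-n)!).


Each vertex corresponds to some choice of n active constraints out of m, so the number of vertices is at most C(m, n) = m! / (n!(m-n)!).
m = 28, n = 6
Numerator: 28 * 27 * 26 * 25 * 24 * 23
Denominator: 6! = 720
C(28, 6) = 376740


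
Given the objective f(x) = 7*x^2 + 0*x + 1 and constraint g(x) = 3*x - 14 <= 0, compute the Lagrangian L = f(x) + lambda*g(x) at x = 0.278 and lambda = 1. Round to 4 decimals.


Step 1: Evaluate f(x).
f(0.278) = 7*0.278^2 + 0*0.278 + 1 = 1.541
Step 2: Evaluate g(x).
g(0.278) = 3*0.278 - 14 = -13.166
Step 3: Compute Lagrangian.
L = 1.541 + 1*-13.166 = -11.625


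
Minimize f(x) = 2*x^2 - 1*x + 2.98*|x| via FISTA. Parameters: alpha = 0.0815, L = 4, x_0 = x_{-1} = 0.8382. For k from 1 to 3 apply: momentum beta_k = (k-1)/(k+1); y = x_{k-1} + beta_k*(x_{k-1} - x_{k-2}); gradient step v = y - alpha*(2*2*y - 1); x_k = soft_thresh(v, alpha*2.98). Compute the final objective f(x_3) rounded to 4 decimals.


FISTA on f(x) = 2*x^2 - 1*x + 2.98*|x|
L = 4, alpha = 0.0815
Iteration 1: beta = 0.0, y = 0.8382 + 0.0*(0.8382 - 0.8382) = 0.8382
  grad(y) = 2.3528, v = y - alpha*grad = 0.6464
  prox(v) = soft_thresh(0.6464, 0.2429) = 0.4036
Iteration 2: beta = 0.3333, y = 0.4036 + 0.3333*(0.4036 - 0.8382) = 0.2587
  grad(y) = 0.0348, v = y - alpha*grad = 0.2559
  prox(v) = soft_thresh(0.2559, 0.2429) = 0.013
Iteration 3: beta = 0.5, y = 0.013 + 0.5*(0.013 - 0.4036) = -0.1823
  grad(y) = -1.7292, v = y - alpha*grad = -0.0414
  prox(v) = soft_thresh(-0.0414, 0.2429) = 0.0
f(x_3) = 2*0.0^2 - 1*0.0 + 2.98*|0.0| = 0.0


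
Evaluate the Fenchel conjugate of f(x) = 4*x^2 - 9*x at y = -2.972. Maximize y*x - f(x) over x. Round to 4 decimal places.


f*(y) = sup_x {y*x - a*x^2 - b*x} = sup_x {(y-b)*x - a*x^2}
FOC: (y - b) - 2a*x = 0 => x* = (y - b)/(2a)
x* = (-2.972 + 9)/(2*4) = 0.7535
f*(-2.972) = (y-b)^2/(4a) = (-2.972 + 9)^2/(4*4)
= 36.3368/16 = 2.271


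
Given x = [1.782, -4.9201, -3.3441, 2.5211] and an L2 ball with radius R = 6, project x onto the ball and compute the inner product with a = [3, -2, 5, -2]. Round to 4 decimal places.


Step 1: Compute ||x|| (intermediates to 6 decimals).
||x|| = sqrt(1.782^2 + (-4.9201)^2 + (-3.3441)^2 + 2.5211^2) = 6.702377
Step 2: Project.
Since ||x|| > R, scale = R/||x|| = 6/6.702377 = 0.895205, proj(x) = scale * x
proj(x) = [1.595255, -4.404498, -2.993655, 2.256901]
Step 3: Dot product.
a^T * proj(x) = 3*1.595255 - 2*(-4.404498) + 5*(-2.993655) - 2*2.256901 = -5.8873


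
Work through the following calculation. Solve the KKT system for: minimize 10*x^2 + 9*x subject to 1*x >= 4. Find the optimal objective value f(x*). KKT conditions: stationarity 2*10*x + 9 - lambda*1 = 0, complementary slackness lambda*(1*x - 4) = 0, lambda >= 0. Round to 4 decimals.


Step 1: Try lambda = 0 (constraint inactive).
x_unc = -9/(2*10) = -0.45
Check: 1*-0.45 = -0.45 < 4 -- violated!
Step 2: Constraint must be active: 1*x = 4
x* = 4/1 = 4.0
lambda = (2*10*4.0 + 9)/1 = 89.0
Step 3: Compute optimal value.
f(x*) = 10*4.0^2 + 9*4.0 = 196.0


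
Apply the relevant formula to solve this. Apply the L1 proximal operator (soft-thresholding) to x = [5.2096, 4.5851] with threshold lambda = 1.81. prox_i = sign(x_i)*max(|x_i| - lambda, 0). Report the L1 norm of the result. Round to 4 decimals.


Soft-thresholding with lambda = 1.81:
prox(5.2096) = sign(5.2096)*max(|5.2096| - 1.81, 0) = 3.3996
prox(4.5851) = sign(4.5851)*max(|4.5851| - 1.81, 0) = 2.7751
prox(x) = [3.3996, 2.7751]
||prox(x)||_1 = 3.3996 + 2.7751 = 6.1747


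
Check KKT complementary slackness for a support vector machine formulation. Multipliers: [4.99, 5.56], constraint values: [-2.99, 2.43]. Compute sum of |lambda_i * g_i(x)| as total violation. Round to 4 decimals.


KKT complementary slackness check:
lambda_1 * g_1 = 4.99 * -2.99 = -14.9201
lambda_2 * g_2 = 5.56 * 2.43 = 13.5108
Total violation = 14.9201 + 13.5108 = 28.4309


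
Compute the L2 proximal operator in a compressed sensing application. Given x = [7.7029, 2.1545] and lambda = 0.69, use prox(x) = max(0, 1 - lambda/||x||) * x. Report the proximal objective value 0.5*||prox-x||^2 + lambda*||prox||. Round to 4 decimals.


Step 1: Compute ||x||.
||x|| = 7.9985
Step 2: Compute scaling factor.
scale = max(0, 1 - 0.69/7.9985) = 0.9137
Step 3: prox(x) = [7.0384, 1.9686]
||prox(x)|| = 7.3085
Step 4: Proximal objective.
0.5*||prox-x||^2 = 0.2381
lambda*||prox|| = 5.0429
Total = 5.2809


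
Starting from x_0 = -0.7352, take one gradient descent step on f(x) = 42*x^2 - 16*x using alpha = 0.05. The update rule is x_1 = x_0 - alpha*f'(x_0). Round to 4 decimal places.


We compute the gradient at x_0 and apply the update.
f'(x) = 84*x - 16
f'(-0.7352) = 84*-0.7352 - 16 = -77.7568
x_1 = -0.7352 - 0.05*-77.7568 = 3.1526


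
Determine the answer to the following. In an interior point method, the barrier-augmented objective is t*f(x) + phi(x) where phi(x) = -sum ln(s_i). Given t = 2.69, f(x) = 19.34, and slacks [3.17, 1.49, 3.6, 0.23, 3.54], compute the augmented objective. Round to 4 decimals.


Step 1: Compute log-barrier.
ln values: [1.1537, 0.3988, 1.2809, -1.4697, 1.2641]
phi = -(1.1537 + 0.3988 + 1.2809 - 1.4697 + 1.2641) = -2.6279
Step 2: Compute augmented objective.
t*f(x) = 2.69*19.34 = 52.0246
Total = 52.0246 - 2.6279 = 49.3967


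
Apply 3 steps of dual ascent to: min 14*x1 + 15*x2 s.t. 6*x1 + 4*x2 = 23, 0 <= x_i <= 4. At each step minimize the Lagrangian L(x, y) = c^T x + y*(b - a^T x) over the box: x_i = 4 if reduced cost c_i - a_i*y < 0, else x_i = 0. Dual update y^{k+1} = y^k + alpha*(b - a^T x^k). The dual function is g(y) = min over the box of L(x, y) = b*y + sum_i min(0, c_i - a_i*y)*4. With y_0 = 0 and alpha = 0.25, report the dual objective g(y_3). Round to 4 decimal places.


Dual ascent for LP: min 14*x1 + 15*x2, 6*x1 + 4*x2 = 23, 0 <= x_i <= 4
Step 1: y^k = 0.0, reduced costs: (14.0, 15.0)
  x^k = (0.0, 0.0), subgradient = b - a^T x = 23.0
  y^{k+1} = 0.0 + 0.25*23.0 = 5.75
Step 2: y^k = 5.75, reduced costs: (-20.5, -8.0)
  x^k = (4.0, 4.0), subgradient = b - a^T x = -17.0
  y^{k+1} = 5.75 + 0.25*-17.0 = 1.5
Step 3: y^k = 1.5, reduced costs: (5.0, 9.0)
  x^k = (0.0, 0.0), subgradient = b - a^T x = 23.0
  y^{k+1} = 1.5 + 0.25*23.0 = 7.25
Dual objective at y_3 = 7.25: reduced costs (-29.5, -14.0), box minimizer x = (4.0, 4.0)
g(y_3) = b*y + (c1 - a1*y)*x1 + (c2 - a2*y)*x2 = 23*7.25 + (-29.5)*4.0 + (-14.0)*4.0 = 166.75 - 118.0 - 56.0 = -7.25


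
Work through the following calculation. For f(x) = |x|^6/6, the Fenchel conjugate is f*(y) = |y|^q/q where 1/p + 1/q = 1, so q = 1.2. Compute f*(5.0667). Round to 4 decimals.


The conjugate exponent q satisfies 1/p + 1/q = 1.
p = 6, so q = 6/(6 - 1) = 1.2
|y|^q = 5.0667^1.2 = 7.0092
f*(5.0667) = 7.0092 / 1.2 = 5.841


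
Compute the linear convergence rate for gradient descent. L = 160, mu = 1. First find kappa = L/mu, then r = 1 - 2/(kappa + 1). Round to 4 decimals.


Step 1: Compute the condition number.
kappa = L/mu = 160/1 = 160.0
Step 2: Compute the convergence rate.
r = 1 - 2/(kappa + 1) = 1 - 2*mu/(L + mu) = (L - mu)/(L + mu) = 159/161 = 0.9876


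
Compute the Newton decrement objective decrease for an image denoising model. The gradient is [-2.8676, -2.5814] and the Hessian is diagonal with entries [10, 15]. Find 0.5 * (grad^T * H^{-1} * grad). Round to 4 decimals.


Step 1: H is diagonal, so H^(-1) * g = [-0.2868, -0.1721].
Step 2: g^T H^(-1) g = sum_i g_i^2 / H_ii
  = (-2.8676)^2/10 + (-2.5814)^2/15
  = 0.8223 + 0.4442 = 1.2666
Step 3: Objective decrease = 0.5 * g^T H^(-1) g = 0.6333


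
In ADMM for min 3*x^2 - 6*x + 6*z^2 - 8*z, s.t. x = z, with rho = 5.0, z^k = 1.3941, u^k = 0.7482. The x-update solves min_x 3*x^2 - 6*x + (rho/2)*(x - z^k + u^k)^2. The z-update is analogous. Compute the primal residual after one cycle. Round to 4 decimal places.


ADMM iteration with rho = 5.0, z^k = 1.3941, u^k = 0.7482
Step 1: x-update.
Minimize 3*x^2 - 6*x + (5.0/2)*(x - 1.3941 + 0.7482)^2
FOC: (2*3 + 5.0)*x = 6 + 5.0*(1.3941 - 0.7482)
x^{k+1} = 0.839
Step 2: z-update.
Minimize 6*z^2 - 8*z + (5.0/2)*(0.839 - z + 0.7482)^2
FOC: (2*6 + 5.0)*z = 8 + 5.0*(0.839 + 0.7482)
z^{k+1} = 0.9374
Step 3: u-update.
u^{k+1} = 0.7482 + 0.839 - 0.9374 = 0.6498
Step 4: Primal residual = |0.839 - 0.9374| = 0.0984


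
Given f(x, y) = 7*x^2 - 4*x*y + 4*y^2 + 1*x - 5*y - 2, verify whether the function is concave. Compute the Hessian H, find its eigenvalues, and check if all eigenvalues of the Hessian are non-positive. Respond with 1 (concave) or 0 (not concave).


The Hessian of f(x,y) = 7*x^2 - 4*x*y + 4*y^2 + 1*x - 5*y - 2 is:
H = [[14, -4], [-4, 8]]
Trace = 14 + 8 = 22
Determinant = 14*8 - (-4)^2 = 96
Discriminant = (22)^2 - 4*96 = 100.0
Eigenvalues: lambda_1 = 6.0, lambda_2 = 16.0
The function is not concave.

0
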